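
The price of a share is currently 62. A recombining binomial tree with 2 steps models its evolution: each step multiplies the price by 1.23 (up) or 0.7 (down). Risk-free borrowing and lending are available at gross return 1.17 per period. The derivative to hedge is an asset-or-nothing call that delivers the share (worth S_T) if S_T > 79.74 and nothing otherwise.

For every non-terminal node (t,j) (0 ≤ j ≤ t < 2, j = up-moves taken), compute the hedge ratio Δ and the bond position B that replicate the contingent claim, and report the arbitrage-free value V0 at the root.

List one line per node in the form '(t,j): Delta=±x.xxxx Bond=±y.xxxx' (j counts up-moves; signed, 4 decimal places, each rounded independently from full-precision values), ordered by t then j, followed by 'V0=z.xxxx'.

Under the risk-neutral measure, an up-move has probability p* = (R−d)/(u−d) = 0.8868 and values discount at R = 1.17.
Terminal payoffs: V(2,0)=0.0000, V(2,1)=0.0000, V(2,2)=93.7998
  t=1,j=0: stock 43.4000 → up 53.3820 (V=0.0000), down 30.3800 (V=0.0000). Price 0.0000; hedge Δ=0.0000, bond B=0.0000.
  t=1,j=1: stock 76.2600 → up 93.7998 (V=93.7998), down 53.3820 (V=0.0000). Price 71.0948; hedge Δ=2.3208, bond B=-105.8859.
  t=0,j=0: stock 62.0000 → up 76.2600 (V=71.0948), down 43.4000 (V=0.0000). Price 53.8858; hedge Δ=2.1636, bond B=-80.2554.
The time-0 hedge costs 53.8858, which is the no-arbitrage price.

(0,0): Delta=2.1636 Bond=-80.2554
(1,0): Delta=0.0000 Bond=0.0000
(1,1): Delta=2.3208 Bond=-105.8859
V0=53.8858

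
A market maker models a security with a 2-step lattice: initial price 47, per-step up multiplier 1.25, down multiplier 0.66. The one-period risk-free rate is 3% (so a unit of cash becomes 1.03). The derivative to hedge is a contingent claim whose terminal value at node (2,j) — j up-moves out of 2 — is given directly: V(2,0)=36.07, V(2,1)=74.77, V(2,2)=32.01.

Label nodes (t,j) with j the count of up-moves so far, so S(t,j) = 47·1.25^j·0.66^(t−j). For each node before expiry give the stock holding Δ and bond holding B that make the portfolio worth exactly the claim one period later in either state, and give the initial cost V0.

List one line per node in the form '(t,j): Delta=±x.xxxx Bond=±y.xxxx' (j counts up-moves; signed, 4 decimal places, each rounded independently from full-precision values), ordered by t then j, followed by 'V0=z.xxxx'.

Risk-neutral probability p* = (R−d)/(u−d) = (1.03−0.66)/(1.25−0.66) = 0.6271.
Terminal payoffs: V(2,0)=36.0700, V(2,1)=74.7700, V(2,2)=32.0100
Node (1,0) S=31.0200: V=(p*·74.7700+(1−p*)·36.0700)/1.03=58.5820; Δ=(74.7700−36.0700)/(38.7750−20.4732)=2.1145; B=V−Δ·S=-7.0112
Node (1,1) S=58.7500: V=(p*·32.0100+(1−p*)·74.7700)/1.03=46.5577; Δ=(32.0100−74.7700)/(73.4375−38.7750)=-1.2336; B=V−Δ·S=119.0323
Node (0,0) S=47.0000: V=(p*·46.5577+(1−p*)·58.5820)/1.03=49.5547; Δ=(46.5577−58.5820)/(58.7500−31.0200)=-0.4336; B=V−Δ·S=69.9350
Self-financing check: at every node Δ·S+B equals the discounted successor values.

(0,0): Delta=-0.4336 Bond=69.9350
(1,0): Delta=2.1145 Bond=-7.0112
(1,1): Delta=-1.2336 Bond=119.0323
V0=49.5547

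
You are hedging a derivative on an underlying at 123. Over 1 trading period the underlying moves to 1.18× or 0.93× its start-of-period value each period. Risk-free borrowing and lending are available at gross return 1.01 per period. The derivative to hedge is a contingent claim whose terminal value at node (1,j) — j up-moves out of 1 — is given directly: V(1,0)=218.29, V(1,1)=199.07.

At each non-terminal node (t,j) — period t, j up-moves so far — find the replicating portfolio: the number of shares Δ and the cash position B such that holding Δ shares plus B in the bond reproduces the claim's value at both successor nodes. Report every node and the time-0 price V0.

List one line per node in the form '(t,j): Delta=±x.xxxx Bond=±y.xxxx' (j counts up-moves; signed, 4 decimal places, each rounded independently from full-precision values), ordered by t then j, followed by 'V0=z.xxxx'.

Since d<R<u, set p* = (R−d)/(u−d) = 0.3200; price each node as the discounted p*-expectation of its children.
Terminal payoffs: V(1,0)=218.2900, V(1,1)=199.0700
Node (0,0) S=123.0000: V=(p*·199.0700+(1−p*)·218.2900)/1.01=210.0392; Δ=(199.0700−218.2900)/(145.1400−114.3900)=-0.6250; B=V−Δ·S=286.9192
Each (Δ,B) replicates both successor values, so the strategy is self-financing and V0 is arbitrage-free.

(0,0): Delta=-0.6250 Bond=286.9192
V0=210.0392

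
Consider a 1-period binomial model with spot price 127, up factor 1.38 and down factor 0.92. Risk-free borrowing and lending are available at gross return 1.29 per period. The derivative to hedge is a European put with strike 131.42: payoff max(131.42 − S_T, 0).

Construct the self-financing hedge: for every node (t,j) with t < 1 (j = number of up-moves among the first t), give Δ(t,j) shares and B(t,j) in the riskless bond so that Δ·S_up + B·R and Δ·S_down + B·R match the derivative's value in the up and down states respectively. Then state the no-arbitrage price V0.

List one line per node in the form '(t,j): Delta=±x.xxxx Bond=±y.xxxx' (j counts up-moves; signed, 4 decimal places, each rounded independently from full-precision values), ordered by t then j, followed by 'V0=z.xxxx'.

No-arbitrage ⇒ martingale measure with p* = (R−d)/(u−d) = 0.8043.
Terminal payoffs: V(1,0)=14.5800, V(1,1)=0.0000
Node (0,0) S=127.0000: V=(p*·0.0000+(1−p*)·14.5800)/1.29=2.2113; Δ=(0.0000−14.5800)/(175.2600−116.8400)=-0.2496; B=V−Δ·S=33.9070
Self-financing check: at every node Δ·S+B equals the discounted successor values.

(0,0): Delta=-0.2496 Bond=33.9070
V0=2.2113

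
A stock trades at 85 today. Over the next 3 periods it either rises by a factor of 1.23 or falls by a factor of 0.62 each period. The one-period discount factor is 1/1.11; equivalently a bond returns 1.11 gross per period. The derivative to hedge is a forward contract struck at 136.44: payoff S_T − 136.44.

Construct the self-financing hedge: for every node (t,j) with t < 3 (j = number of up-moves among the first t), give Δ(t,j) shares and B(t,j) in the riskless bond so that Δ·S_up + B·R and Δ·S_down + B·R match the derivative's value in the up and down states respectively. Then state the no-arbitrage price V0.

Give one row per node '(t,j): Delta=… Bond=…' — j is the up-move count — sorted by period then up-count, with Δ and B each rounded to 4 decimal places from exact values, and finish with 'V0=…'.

(0,0): Delta=1.0000 Bond=-99.7638
(1,0): Delta=1.0000 Bond=-110.7378
(1,1): Delta=1.0000 Bond=-110.7378
(2,0): Delta=1.0000 Bond=-122.9189
(2,1): Delta=1.0000 Bond=-122.9189
(2,2): Delta=1.0000 Bond=-122.9189
V0=-14.7638

No-arbitrage ⇒ martingale measure with p* = (R−d)/(u−d) = 0.8033.
Terminal payoffs: V(3,0)=-116.1821, V(3,1)=-96.2510, V(3,2)=-56.7102, V(3,3)=21.7337
  t=2,j=0: stock 32.6740 → up 40.1890 (V=-96.2510), down 20.2579 (V=-116.1821). Price -90.2449; hedge Δ=1.0000, bond B=-122.9189.
  t=2,j=1: stock 64.8210 → up 79.7298 (V=-56.7102), down 40.1890 (V=-96.2510). Price -58.0979; hedge Δ=1.0000, bond B=-122.9189.
  t=2,j=2: stock 128.5965 → up 158.1737 (V=21.7337), down 79.7298 (V=-56.7102). Price 5.6776; hedge Δ=1.0000, bond B=-122.9189.
  t=1,j=0: stock 52.7000 → up 64.8210 (V=-58.0979), down 32.6740 (V=-90.2449). Price -58.0378; hedge Δ=1.0000, bond B=-110.7378.
  t=1,j=1: stock 104.5500 → up 128.5965 (V=5.6776), down 64.8210 (V=-58.0979). Price -6.1878; hedge Δ=1.0000, bond B=-110.7378.
  t=0,j=0: stock 85.0000 → up 104.5500 (V=-6.1878), down 52.7000 (V=-58.0378). Price -14.7638; hedge Δ=1.0000, bond B=-99.7638.
Each (Δ,B) replicates both successor values, so the strategy is self-financing and V0 is arbitrage-free.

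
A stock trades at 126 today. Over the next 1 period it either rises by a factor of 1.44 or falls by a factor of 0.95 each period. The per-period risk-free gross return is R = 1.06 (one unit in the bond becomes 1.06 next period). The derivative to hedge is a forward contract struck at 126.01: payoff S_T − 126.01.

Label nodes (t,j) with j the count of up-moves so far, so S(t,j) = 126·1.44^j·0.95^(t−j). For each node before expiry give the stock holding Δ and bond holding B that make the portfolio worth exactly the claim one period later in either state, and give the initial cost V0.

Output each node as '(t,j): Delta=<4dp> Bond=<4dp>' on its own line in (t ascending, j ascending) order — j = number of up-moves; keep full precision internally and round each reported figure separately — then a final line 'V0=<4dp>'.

No-arbitrage ⇒ martingale measure with p* = (R−d)/(u−d) = 0.2245.
Terminal values V(1,·): V(1,0)=-6.3100, V(1,1)=55.4300
Node (0,0) S=126.0000: V=(p*·55.4300+(1−p*)·-6.3100)/1.06=7.1226; Δ=(55.4300−-6.3100)/(181.4400−119.7000)=1.0000; B=V−Δ·S=-118.8774
Root portfolio cost Δ·126+B reproduces V0=7.1226.

(0,0): Delta=1.0000 Bond=-118.8774
V0=7.1226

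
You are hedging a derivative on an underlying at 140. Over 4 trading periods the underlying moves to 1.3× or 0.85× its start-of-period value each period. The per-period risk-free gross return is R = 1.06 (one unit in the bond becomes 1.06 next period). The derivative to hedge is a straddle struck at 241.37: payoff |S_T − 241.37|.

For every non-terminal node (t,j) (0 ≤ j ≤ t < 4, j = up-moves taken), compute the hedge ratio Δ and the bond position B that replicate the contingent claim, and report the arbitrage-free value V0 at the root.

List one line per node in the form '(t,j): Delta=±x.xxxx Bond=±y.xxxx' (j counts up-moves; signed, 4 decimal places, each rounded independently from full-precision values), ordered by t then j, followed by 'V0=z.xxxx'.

(0,0): Delta=-0.4386 Bond=131.3975
(1,0): Delta=-0.8547 Bond=188.7931
(1,1): Delta=-0.1277 Bond=82.6965
(2,0): Delta=-1.0000 Bond=214.8184
(2,1): Delta=-0.7461 Bond=183.3233
(2,2): Delta=0.3344 Bond=-21.6732
(3,0): Delta=-1.0000 Bond=227.7075
(3,1): Delta=-1.0000 Bond=227.7075
(3,2): Delta=-0.5564 Bond=156.1686
(3,3): Delta=1.0000 Bond=-227.7075
V0=69.9895

Risk-neutral probability p* = (R−d)/(u−d) = (1.06−0.85)/(1.3−0.85) = 0.4667.
Terminal payoffs: V(4,0)=168.2891, V(4,1)=129.5993, V(4,2)=70.4265, V(4,3)=20.0730, V(4,4)=158.4840
(3,0): S=85.9775. Δ = (V_up−V_dn)/(S_up−S_dn) = (129.5993−168.2891)/(111.7707−73.0809) = -1.0000. V = [p*·129.5993 + (1−p*)·168.2891]/1.06 = 141.7300. B = V − Δ·S = 227.7075.
(3,1): S=131.4950. Δ = (V_up−V_dn)/(S_up−S_dn) = (70.4265−129.5993)/(170.9435−111.7707) = -1.0000. V = [p*·70.4265 + (1−p*)·129.5993]/1.06 = 96.2125. B = V − Δ·S = 227.7075.
(3,2): S=201.1100. Δ = (V_up−V_dn)/(S_up−S_dn) = (20.0730−70.4265)/(261.4430−170.9435) = -0.5564. V = [p*·20.0730 + (1−p*)·70.4265]/1.06 = 44.2719. B = V − Δ·S = 156.1686.
(3,3): S=307.5800. Δ = (V_up−V_dn)/(S_up−S_dn) = (158.4840−20.0730)/(399.8540−261.4430) = 1.0000. V = [p*·158.4840 + (1−p*)·20.0730]/1.06 = 79.8725. B = V − Δ·S = -227.7075.
(2,0): S=101.1500. Δ = (V_up−V_dn)/(S_up−S_dn) = (96.2125−141.7300)/(131.4950−85.9775) = -1.0000. V = [p*·96.2125 + (1−p*)·141.7300]/1.06 = 113.6684. B = V − Δ·S = 214.8184.
(2,1): S=154.7000. Δ = (V_up−V_dn)/(S_up−S_dn) = (44.2719−96.2125)/(201.1100−131.4950) = -0.7461. V = [p*·44.2719 + (1−p*)·96.2125]/1.06 = 67.8996. B = V − Δ·S = 183.3233.
(2,2): S=236.6000. Δ = (V_up−V_dn)/(S_up−S_dn) = (79.8725−44.2719)/(307.5800−201.1100) = 0.3344. V = [p*·79.8725 + (1−p*)·44.2719]/1.06 = 57.4391. B = V − Δ·S = -21.6732.
(1,0): S=119.0000. Δ = (V_up−V_dn)/(S_up−S_dn) = (67.8996−113.6684)/(154.7000−101.1500) = -0.8547. V = [p*·67.8996 + (1−p*)·113.6684]/1.06 = 87.0846. B = V − Δ·S = 188.7931.
(1,1): S=182.0000. Δ = (V_up−V_dn)/(S_up−S_dn) = (57.4391−67.8996)/(236.6000−154.7000) = -0.1277. V = [p*·57.4391 + (1−p*)·67.8996]/1.06 = 59.4510. B = V − Δ·S = 82.6965.
(0,0): S=140.0000. Δ = (V_up−V_dn)/(S_up−S_dn) = (59.4510−87.0846)/(182.0000−119.0000) = -0.4386. V = [p*·59.4510 + (1−p*)·87.0846]/1.06 = 69.9895. B = V − Δ·S = 131.3975.
Root portfolio cost Δ·140+B reproduces V0=69.9895.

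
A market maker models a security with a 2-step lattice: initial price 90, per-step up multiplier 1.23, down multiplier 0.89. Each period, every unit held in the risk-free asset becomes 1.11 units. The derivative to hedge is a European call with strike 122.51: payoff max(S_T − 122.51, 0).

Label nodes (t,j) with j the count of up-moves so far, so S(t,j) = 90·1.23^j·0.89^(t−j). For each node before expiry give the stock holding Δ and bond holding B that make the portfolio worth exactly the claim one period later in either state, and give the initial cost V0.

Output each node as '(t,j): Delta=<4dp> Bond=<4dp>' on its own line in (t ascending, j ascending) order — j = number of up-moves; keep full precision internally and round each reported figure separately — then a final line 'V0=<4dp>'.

No-arbitrage ⇒ martingale measure with p* = (R−d)/(u−d) = 0.6471.
Payoff layer (t=2): V(2,0)=0.0000, V(2,1)=0.0000, V(2,2)=13.6510
  t=1,j=0: stock 80.1000 → up 98.5230 (V=0.0000), down 71.2890 (V=0.0000). Price 0.0000; hedge Δ=0.0000, bond B=0.0000.
  t=1,j=1: stock 110.7000 → up 136.1610 (V=13.6510), down 98.5230 (V=0.0000). Price 7.9577; hedge Δ=0.3627, bond B=-32.1923.
  t=0,j=0: stock 90.0000 → up 110.7000 (V=7.9577), down 80.1000 (V=0.0000). Price 4.6388; hedge Δ=0.2601, bond B=-18.7661.
Each (Δ,B) replicates both successor values, so the strategy is self-financing and V0 is arbitrage-free.

(0,0): Delta=0.2601 Bond=-18.7661
(1,0): Delta=0.0000 Bond=0.0000
(1,1): Delta=0.3627 Bond=-32.1923
V0=4.6388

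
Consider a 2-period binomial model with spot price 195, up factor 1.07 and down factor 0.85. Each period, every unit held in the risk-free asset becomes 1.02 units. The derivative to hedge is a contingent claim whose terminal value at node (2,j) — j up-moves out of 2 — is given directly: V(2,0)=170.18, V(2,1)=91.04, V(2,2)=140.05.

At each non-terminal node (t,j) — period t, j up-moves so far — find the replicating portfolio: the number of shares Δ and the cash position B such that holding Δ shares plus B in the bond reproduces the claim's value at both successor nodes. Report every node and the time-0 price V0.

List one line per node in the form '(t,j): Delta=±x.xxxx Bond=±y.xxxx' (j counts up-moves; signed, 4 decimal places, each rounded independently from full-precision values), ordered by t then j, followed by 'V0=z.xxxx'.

(0,0): Delta=0.4544 Bond=30.9477
(1,0): Delta=-2.1703 Bond=466.6159
(1,1): Delta=1.0677 Bond=-96.3890
V0=119.5618

Risk-neutral probability p* = (R−d)/(u−d) = (1.02−0.85)/(1.07−0.85) = 0.7727.
Payoff layer (t=2): V(2,0)=170.1800, V(2,1)=91.0400, V(2,2)=140.0500
(1,0): S=165.7500. Δ = (V_up−V_dn)/(S_up−S_dn) = (91.0400−170.1800)/(177.3525−140.8875) = -2.1703. V = [p*·91.0400 + (1−p*)·170.1800]/1.02 = 106.8886. B = V − Δ·S = 466.6159.
(1,1): S=208.6500. Δ = (V_up−V_dn)/(S_up−S_dn) = (140.0500−91.0400)/(223.2555−177.3525) = 1.0677. V = [p*·140.0500 + (1−p*)·91.0400]/1.02 = 126.3837. B = V − Δ·S = -96.3890.
(0,0): S=195.0000. Δ = (V_up−V_dn)/(S_up−S_dn) = (126.3837−106.8886)/(208.6500−165.7500) = 0.4544. V = [p*·126.3837 + (1−p*)·106.8886]/1.02 = 119.5618. B = V − Δ·S = 30.9477.
Each (Δ,B) replicates both successor values, so the strategy is self-financing and V0 is arbitrage-free.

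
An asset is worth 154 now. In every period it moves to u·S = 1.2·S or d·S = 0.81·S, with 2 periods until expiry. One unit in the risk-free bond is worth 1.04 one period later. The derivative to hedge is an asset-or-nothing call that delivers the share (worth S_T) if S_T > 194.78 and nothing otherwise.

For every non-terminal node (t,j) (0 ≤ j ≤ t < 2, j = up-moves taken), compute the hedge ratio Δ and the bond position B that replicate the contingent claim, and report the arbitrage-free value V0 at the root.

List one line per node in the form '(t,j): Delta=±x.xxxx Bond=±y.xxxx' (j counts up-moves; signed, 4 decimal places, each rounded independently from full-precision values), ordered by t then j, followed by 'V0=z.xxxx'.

The replicating-portfolio and risk-neutral prices coincide; use p* = (1.04−0.81)/(1.2−0.81) = 0.5897 for the latter.
Terminal payoffs: V(2,0)=0.0000, V(2,1)=0.0000, V(2,2)=221.7600
  t=1,j=0: stock 124.7400 → up 149.6880 (V=0.0000), down 101.0394 (V=0.0000). Price 0.0000; hedge Δ=0.0000, bond B=0.0000.
  t=1,j=1: stock 184.8000 → up 221.7600 (V=221.7600), down 149.6880 (V=0.0000). Price 125.7515; hedge Δ=3.0769, bond B=-442.8639.
  t=0,j=0: stock 154.0000 → up 184.8000 (V=125.7515), down 124.7400 (V=0.0000). Price 71.3088; hedge Δ=2.0938, bond B=-251.1309.
Each (Δ,B) replicates both successor values, so the strategy is self-financing and V0 is arbitrage-free.

(0,0): Delta=2.0938 Bond=-251.1309
(1,0): Delta=0.0000 Bond=0.0000
(1,1): Delta=3.0769 Bond=-442.8639
V0=71.3088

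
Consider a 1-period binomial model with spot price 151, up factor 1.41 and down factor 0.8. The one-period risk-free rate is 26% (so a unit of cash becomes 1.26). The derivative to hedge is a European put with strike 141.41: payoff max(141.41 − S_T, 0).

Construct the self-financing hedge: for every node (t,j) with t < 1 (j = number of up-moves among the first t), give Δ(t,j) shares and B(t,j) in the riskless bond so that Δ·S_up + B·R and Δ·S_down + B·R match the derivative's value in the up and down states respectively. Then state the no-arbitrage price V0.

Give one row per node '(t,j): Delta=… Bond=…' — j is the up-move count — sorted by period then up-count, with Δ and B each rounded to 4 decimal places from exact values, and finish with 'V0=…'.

(0,0): Delta=-0.2238 Bond=37.8091
V0=4.0222

The replicating-portfolio and risk-neutral prices coincide; use p* = (1.26−0.8)/(1.41−0.8) = 0.7541 for the latter.
Terminal payoffs: V(1,0)=20.6100, V(1,1)=0.0000
Node (0,0) S=151.0000: V=(p*·0.0000+(1−p*)·20.6100)/1.26=4.0222; Δ=(0.0000−20.6100)/(212.9100−120.8000)=-0.2238; B=V−Δ·S=37.8091
Check: Δ(0,0)·S0 + B(0,0) = 4.0222 = V0.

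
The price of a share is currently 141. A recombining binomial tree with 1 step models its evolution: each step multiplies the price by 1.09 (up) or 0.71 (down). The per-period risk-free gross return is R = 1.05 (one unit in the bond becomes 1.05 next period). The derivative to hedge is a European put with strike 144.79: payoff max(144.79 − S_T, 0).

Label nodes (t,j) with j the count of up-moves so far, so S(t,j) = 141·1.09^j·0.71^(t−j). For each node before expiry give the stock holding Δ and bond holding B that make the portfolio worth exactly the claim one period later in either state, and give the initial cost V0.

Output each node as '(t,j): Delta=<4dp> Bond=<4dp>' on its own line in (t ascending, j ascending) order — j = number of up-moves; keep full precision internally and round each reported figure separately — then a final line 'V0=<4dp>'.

(0,0): Delta=-0.8339 Bond=122.0581
V0=4.4792

No-arbitrage ⇒ martingale measure with p* = (R−d)/(u−d) = 0.8947.
Terminal values V(1,·): V(1,0)=44.6800, V(1,1)=0.0000
Node (0,0) S=141.0000: V=(p*·0.0000+(1−p*)·44.6800)/1.05=4.4792; Δ=(0.0000−44.6800)/(153.6900−100.1100)=-0.8339; B=V−Δ·S=122.0581
Check: Δ(0,0)·S0 + B(0,0) = 4.4792 = V0.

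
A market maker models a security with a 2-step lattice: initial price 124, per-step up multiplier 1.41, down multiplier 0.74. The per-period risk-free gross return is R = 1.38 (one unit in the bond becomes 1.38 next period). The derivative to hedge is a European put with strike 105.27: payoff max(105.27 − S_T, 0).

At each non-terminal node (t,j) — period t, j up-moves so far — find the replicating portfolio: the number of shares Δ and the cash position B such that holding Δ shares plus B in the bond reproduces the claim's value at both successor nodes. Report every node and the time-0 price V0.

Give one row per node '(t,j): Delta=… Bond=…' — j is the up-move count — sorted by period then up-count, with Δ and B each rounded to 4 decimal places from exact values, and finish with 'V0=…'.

(0,0): Delta=-0.0146 Bond=1.8490
(1,0): Delta=-0.6078 Bond=56.9850
(1,1): Delta=0.0000 Bond=0.0000
V0=0.0393

The replicating-portfolio and risk-neutral prices coincide; use p* = (1.38−0.74)/(1.41−0.74) = 0.9552 for the latter.
Terminal values V(2,·): V(2,0)=37.3676, V(2,1)=0.0000, V(2,2)=0.0000
Node (1,0) S=91.7600: V=(p*·0.0000+(1−p*)·37.3676)/1.38=1.2124; Δ=(0.0000−37.3676)/(129.3816−67.9024)=-0.6078; B=V−Δ·S=56.9850
Node (1,1) S=174.8400: V=(p*·0.0000+(1−p*)·0.0000)/1.38=0.0000; Δ=(0.0000−0.0000)/(246.5244−129.3816)=0.0000; B=V−Δ·S=0.0000
Node (0,0) S=124.0000: V=(p*·0.0000+(1−p*)·1.2124)/1.38=0.0393; Δ=(0.0000−1.2124)/(174.8400−91.7600)=-0.0146; B=V−Δ·S=1.8490
Each (Δ,B) replicates both successor values, so the strategy is self-financing and V0 is arbitrage-free.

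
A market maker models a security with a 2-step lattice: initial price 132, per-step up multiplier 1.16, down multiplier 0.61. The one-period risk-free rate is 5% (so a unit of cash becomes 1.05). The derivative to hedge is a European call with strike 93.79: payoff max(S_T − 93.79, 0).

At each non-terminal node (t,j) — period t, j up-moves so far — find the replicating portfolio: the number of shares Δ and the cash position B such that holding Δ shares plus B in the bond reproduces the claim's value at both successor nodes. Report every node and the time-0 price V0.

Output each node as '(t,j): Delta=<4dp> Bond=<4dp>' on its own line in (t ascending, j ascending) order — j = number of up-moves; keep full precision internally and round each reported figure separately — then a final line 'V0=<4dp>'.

(0,0): Delta=0.8798 Bond=-67.4643
(1,0): Delta=0.0000 Bond=0.0000
(1,1): Delta=0.9954 Bond=-88.5469
V0=48.6628

Under the risk-neutral measure, an up-move has probability p* = (R−d)/(u−d) = 0.8000 and values discount at R = 1.05.
Payoff layer (t=2): V(2,0)=0.0000, V(2,1)=0.0000, V(2,2)=83.8292
(1,0): S=80.5200. Δ = (V_up−V_dn)/(S_up−S_dn) = (0.0000−0.0000)/(93.4032−49.1172) = 0.0000. V = [p*·0.0000 + (1−p*)·0.0000]/1.05 = 0.0000. B = V − Δ·S = 0.0000.
(1,1): S=153.1200. Δ = (V_up−V_dn)/(S_up−S_dn) = (83.8292−0.0000)/(177.6192−93.4032) = 0.9954. V = [p*·83.8292 + (1−p*)·0.0000]/1.05 = 63.8699. B = V − Δ·S = -88.5469.
(0,0): S=132.0000. Δ = (V_up−V_dn)/(S_up−S_dn) = (63.8699−0.0000)/(153.1200−80.5200) = 0.8798. V = [p*·63.8699 + (1−p*)·0.0000]/1.05 = 48.6628. B = V − Δ·S = -67.4643.
The time-0 hedge costs 48.6628, which is the no-arbitrage price.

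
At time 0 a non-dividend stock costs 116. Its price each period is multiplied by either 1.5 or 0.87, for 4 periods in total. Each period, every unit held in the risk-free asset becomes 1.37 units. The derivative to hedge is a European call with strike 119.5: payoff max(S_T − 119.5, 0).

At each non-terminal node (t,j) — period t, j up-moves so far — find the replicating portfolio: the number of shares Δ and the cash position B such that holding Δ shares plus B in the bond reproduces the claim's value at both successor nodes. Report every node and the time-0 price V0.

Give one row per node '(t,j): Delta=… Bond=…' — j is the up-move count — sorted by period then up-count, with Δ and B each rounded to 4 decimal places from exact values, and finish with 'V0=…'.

(0,0): Delta=0.9951 Bond=-33.2871
(1,0): Delta=0.9693 Bond=-43.0024
(1,1): Delta=0.9990 Bond=-46.2796
(2,0): Delta=0.8174 Bond=-45.5769
(2,1): Delta=0.9922 Bond=-62.3808
(2,2): Delta=1.0000 Bond=-63.6688
(3,0): Delta=0.0000 Bond=0.0000
(3,1): Delta=0.9407 Bond=-78.6749
(3,2): Delta=1.0000 Bond=-87.2263
(3,3): Delta=1.0000 Bond=-87.2263
V0=82.1439

Under the risk-neutral measure, an up-move has probability p* = (R−d)/(u−d) = 0.7937 and values discount at R = 1.37.
Terminal payoffs: V(4,0)=0.0000, V(4,1)=0.0000, V(4,2)=78.0509, V(4,3)=221.1050, V(4,4)=467.7500
  t=3,j=0: stock 76.3863 → up 114.5795 (V=0.0000), down 66.4561 (V=0.0000). Price 0.0000; hedge Δ=0.0000, bond B=0.0000.
  t=3,j=1: stock 131.7006 → up 197.5509 (V=78.0509), down 114.5795 (V=0.0000). Price 45.2154; hedge Δ=0.9407, bond B=-78.6749.
  t=3,j=2: stock 227.0700 → up 340.6050 (V=221.1050), down 197.5509 (V=78.0509). Price 139.8437; hedge Δ=1.0000, bond B=-87.2263.
  t=3,j=3: stock 391.5000 → up 587.2500 (V=467.7500), down 340.6050 (V=221.1050). Price 304.2737; hedge Δ=1.0000, bond B=-87.2263.
  t=2,j=0: stock 87.8004 → up 131.7006 (V=45.2154), down 76.3863 (V=0.0000). Price 26.1936; hedge Δ=0.8174, bond B=-45.5769.
  t=2,j=1: stock 151.3800 → up 227.0700 (V=139.8437), down 131.7006 (V=45.2154). Price 87.8228; hedge Δ=0.9922, bond B=-62.3808.
  t=2,j=2: stock 261.0000 → up 391.5000 (V=304.2737), down 227.0700 (V=139.8437). Price 197.3312; hedge Δ=1.0000, bond B=-63.6688.
  t=1,j=0: stock 100.9200 → up 151.3800 (V=87.8228), down 87.8004 (V=26.1936). Price 54.8217; hedge Δ=0.9693, bond B=-43.0024.
  t=1,j=1: stock 174.0000 → up 261.0000 (V=197.3312), down 151.3800 (V=87.8228). Price 127.5432; hedge Δ=0.9990, bond B=-46.2796.
  t=0,j=0: stock 116.0000 → up 174.0000 (V=127.5432), down 100.9200 (V=54.8217). Price 82.1439; hedge Δ=0.9951, bond B=-33.2871.
Check: Δ(0,0)·S0 + B(0,0) = 82.1439 = V0.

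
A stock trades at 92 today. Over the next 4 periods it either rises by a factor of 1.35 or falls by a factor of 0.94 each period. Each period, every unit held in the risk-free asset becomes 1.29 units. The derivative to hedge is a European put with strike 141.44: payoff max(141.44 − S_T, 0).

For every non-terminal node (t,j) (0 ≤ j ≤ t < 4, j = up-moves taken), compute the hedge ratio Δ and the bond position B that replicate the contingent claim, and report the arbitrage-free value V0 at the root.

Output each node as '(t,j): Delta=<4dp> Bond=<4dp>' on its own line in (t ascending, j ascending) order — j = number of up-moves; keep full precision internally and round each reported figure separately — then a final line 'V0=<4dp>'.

Under the risk-neutral measure, an up-move has probability p* = (R−d)/(u−d) = 0.8537 and values discount at R = 1.29.
At expiry t=4: V(4,0)=69.6111, V(4,1)=38.2815, V(4,2)=0.0000, V(4,3)=0.0000, V(4,4)=0.0000
  t=3,j=0: stock 76.4137 → up 103.1585 (V=38.2815), down 71.8289 (V=69.6111). Price 33.2297; hedge Δ=-1.0000, bond B=109.6434.
  t=3,j=1: stock 109.7431 → up 148.1532 (V=0.0000), down 103.1585 (V=38.2815). Price 4.3428; hedge Δ=-0.8508, bond B=97.7122.
  t=3,j=2: stock 157.6098 → up 212.7732 (V=0.0000), down 148.1532 (V=0.0000). Price 0.0000; hedge Δ=0.0000, bond B=0.0000.
  t=3,j=3: stock 226.3545 → up 305.5786 (V=0.0000), down 212.7732 (V=0.0000). Price 0.0000; hedge Δ=0.0000, bond B=0.0000.
  t=2,j=0: stock 81.2912 → up 109.7431 (V=4.3428), down 76.4137 (V=33.2297). Price 6.6435; hedge Δ=-0.8667, bond B=77.0994.
  t=2,j=1: stock 116.7480 → up 157.6098 (V=0.0000), down 109.7431 (V=4.3428). Price 0.4927; hedge Δ=-0.0907, bond B=11.0848.
  t=2,j=2: stock 167.6700 → up 226.3545 (V=0.0000), down 157.6098 (V=0.0000). Price 0.0000; hedge Δ=0.0000, bond B=0.0000.
  t=1,j=0: stock 86.4800 → up 116.7480 (V=0.4927), down 81.2912 (V=6.6435). Price 1.0797; hedge Δ=-0.1735, bond B=16.0817.
  t=1,j=1: stock 124.2000 → up 167.6700 (V=0.0000), down 116.7480 (V=0.4927). Price 0.0559; hedge Δ=-0.0097, bond B=1.2575.
  t=0,j=0: stock 92.0000 → up 124.2000 (V=0.0559), down 86.4800 (V=1.0797). Price 0.1595; hedge Δ=-0.0271, bond B=2.6565.
Each (Δ,B) replicates both successor values, so the strategy is self-financing and V0 is arbitrage-free.

(0,0): Delta=-0.0271 Bond=2.6565
(1,0): Delta=-0.1735 Bond=16.0817
(1,1): Delta=-0.0097 Bond=1.2575
(2,0): Delta=-0.8667 Bond=77.0994
(2,1): Delta=-0.0907 Bond=11.0848
(2,2): Delta=0.0000 Bond=0.0000
(3,0): Delta=-1.0000 Bond=109.6434
(3,1): Delta=-0.8508 Bond=97.7122
(3,2): Delta=0.0000 Bond=0.0000
(3,3): Delta=0.0000 Bond=0.0000
V0=0.1595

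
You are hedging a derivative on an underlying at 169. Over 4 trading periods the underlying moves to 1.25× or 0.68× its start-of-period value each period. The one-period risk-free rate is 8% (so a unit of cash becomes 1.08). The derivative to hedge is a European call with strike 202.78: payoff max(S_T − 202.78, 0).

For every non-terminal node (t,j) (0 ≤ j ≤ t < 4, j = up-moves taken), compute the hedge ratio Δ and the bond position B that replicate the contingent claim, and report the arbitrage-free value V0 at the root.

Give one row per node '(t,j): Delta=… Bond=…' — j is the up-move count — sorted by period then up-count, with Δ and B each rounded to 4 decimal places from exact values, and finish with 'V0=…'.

The replicating-portfolio and risk-neutral prices coincide; use p* = (1.08−0.68)/(1.25−0.68) = 0.7018 for the latter.
At expiry t=4: V(4,0)=0.0000, V(4,1)=0.0000, V(4,2)=0.0000, V(4,3)=21.6731, V(4,4)=209.8177
(3,0): S=53.1390. Δ = (V_up−V_dn)/(S_up−S_dn) = (0.0000−0.0000)/(66.4238−36.1345) = 0.0000. V = [p*·0.0000 + (1−p*)·0.0000]/1.08 = 0.0000. B = V − Δ·S = 0.0000.
(3,1): S=97.6820. Δ = (V_up−V_dn)/(S_up−S_dn) = (0.0000−0.0000)/(122.1025−66.4238) = 0.0000. V = [p*·0.0000 + (1−p*)·0.0000]/1.08 = 0.0000. B = V − Δ·S = 0.0000.
(3,2): S=179.5625. Δ = (V_up−V_dn)/(S_up−S_dn) = (21.6731−0.0000)/(224.4531−122.1025) = 0.2118. V = [p*·21.6731 + (1−p*)·0.0000]/1.08 = 14.0826. B = V − Δ·S = -23.9404.
(3,3): S=330.0781. Δ = (V_up−V_dn)/(S_up−S_dn) = (209.8177−21.6731)/(412.5977−224.4531) = 1.0000. V = [p*·209.8177 + (1−p*)·21.6731]/1.08 = 142.3189. B = V − Δ·S = -187.7593.
(2,0): S=78.1456. Δ = (V_up−V_dn)/(S_up−S_dn) = (0.0000−0.0000)/(97.6820−53.1390) = 0.0000. V = [p*·0.0000 + (1−p*)·0.0000]/1.08 = 0.0000. B = V − Δ·S = 0.0000.
(2,1): S=143.6500. Δ = (V_up−V_dn)/(S_up−S_dn) = (14.0826−0.0000)/(179.5625−97.6820) = 0.1720. V = [p*·14.0826 + (1−p*)·0.0000]/1.08 = 9.1505. B = V − Δ·S = -15.5558.
(2,2): S=264.0625. Δ = (V_up−V_dn)/(S_up−S_dn) = (142.3189−14.0826)/(330.0781−179.5625) = 0.8520. V = [p*·142.3189 + (1−p*)·14.0826]/1.08 = 96.3639. B = V − Δ·S = -128.6120.
(1,0): S=114.9200. Δ = (V_up−V_dn)/(S_up−S_dn) = (9.1505−0.0000)/(143.6500−78.1456) = 0.1397. V = [p*·9.1505 + (1−p*)·0.0000]/1.08 = 5.9457. B = V − Δ·S = -10.1078.
(1,1): S=211.2500. Δ = (V_up−V_dn)/(S_up−S_dn) = (96.3639−9.1505)/(264.0625−143.6500) = 0.7243. V = [p*·96.3639 + (1−p*)·9.1505]/1.08 = 65.1415. B = V − Δ·S = -87.8644.
(0,0): S=169.0000. Δ = (V_up−V_dn)/(S_up−S_dn) = (65.1415−5.9457)/(211.2500−114.9200) = 0.6145. V = [p*·65.1415 + (1−p*)·5.9457]/1.08 = 43.9691. B = V − Δ·S = -59.8832.
Each (Δ,B) replicates both successor values, so the strategy is self-financing and V0 is arbitrage-free.

(0,0): Delta=0.6145 Bond=-59.8832
(1,0): Delta=0.1397 Bond=-10.1078
(1,1): Delta=0.7243 Bond=-87.8644
(2,0): Delta=0.0000 Bond=0.0000
(2,1): Delta=0.1720 Bond=-15.5558
(2,2): Delta=0.8520 Bond=-128.6120
(3,0): Delta=0.0000 Bond=0.0000
(3,1): Delta=0.0000 Bond=0.0000
(3,2): Delta=0.2118 Bond=-23.9404
(3,3): Delta=1.0000 Bond=-187.7593
V0=43.9691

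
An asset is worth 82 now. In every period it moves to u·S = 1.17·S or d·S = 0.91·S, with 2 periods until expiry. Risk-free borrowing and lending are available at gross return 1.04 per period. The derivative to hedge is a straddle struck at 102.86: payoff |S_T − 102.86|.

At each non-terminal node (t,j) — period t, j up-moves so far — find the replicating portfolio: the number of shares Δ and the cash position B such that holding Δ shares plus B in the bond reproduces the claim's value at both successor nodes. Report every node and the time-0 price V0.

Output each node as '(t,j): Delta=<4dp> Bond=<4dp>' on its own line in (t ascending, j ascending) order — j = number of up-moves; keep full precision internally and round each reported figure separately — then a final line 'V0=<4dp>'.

Under the risk-neutral measure, an up-move has probability p* = (R−d)/(u−d) = 0.5000 and values discount at R = 1.04.
At expiry t=2: V(2,0)=34.9558, V(2,1)=15.5546, V(2,2)=9.3898
(1,0): S=74.6200. Δ = (V_up−V_dn)/(S_up−S_dn) = (15.5546−34.9558)/(87.3054−67.9042) = -1.0000. V = [p*·15.5546 + (1−p*)·34.9558]/1.04 = 24.2838. B = V − Δ·S = 98.9038.
(1,1): S=95.9400. Δ = (V_up−V_dn)/(S_up−S_dn) = (9.3898−15.5546)/(112.2498−87.3054) = -0.2471. V = [p*·9.3898 + (1−p*)·15.5546]/1.04 = 11.9925. B = V − Δ·S = 35.7033.
(0,0): S=82.0000. Δ = (V_up−V_dn)/(S_up−S_dn) = (11.9925−24.2838)/(95.9400−74.6200) = -0.5765. V = [p*·11.9925 + (1−p*)·24.2838]/1.04 = 17.4406. B = V − Δ·S = 64.7150.
Self-financing check: at every node Δ·S+B equals the discounted successor values.

(0,0): Delta=-0.5765 Bond=64.7150
(1,0): Delta=-1.0000 Bond=98.9038
(1,1): Delta=-0.2471 Bond=35.7033
V0=17.4406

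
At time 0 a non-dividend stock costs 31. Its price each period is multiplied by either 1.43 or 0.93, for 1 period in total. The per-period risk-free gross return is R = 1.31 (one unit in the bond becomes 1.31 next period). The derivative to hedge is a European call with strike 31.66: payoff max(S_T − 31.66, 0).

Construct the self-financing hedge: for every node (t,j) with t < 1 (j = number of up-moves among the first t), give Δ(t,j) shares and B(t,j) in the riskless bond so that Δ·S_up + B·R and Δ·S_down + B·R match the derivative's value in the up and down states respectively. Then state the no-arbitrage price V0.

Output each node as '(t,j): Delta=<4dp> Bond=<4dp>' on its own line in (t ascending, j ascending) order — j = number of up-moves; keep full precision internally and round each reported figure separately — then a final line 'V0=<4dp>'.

(0,0): Delta=0.8174 Bond=-17.9895
V0=7.3505

No-arbitrage ⇒ martingale measure with p* = (R−d)/(u−d) = 0.7600.
At expiry t=1: V(1,0)=0.0000, V(1,1)=12.6700
  t=0,j=0: stock 31.0000 → up 44.3300 (V=12.6700), down 28.8300 (V=0.0000). Price 7.3505; hedge Δ=0.8174, bond B=-17.9895.
Check: Δ(0,0)·S0 + B(0,0) = 7.3505 = V0.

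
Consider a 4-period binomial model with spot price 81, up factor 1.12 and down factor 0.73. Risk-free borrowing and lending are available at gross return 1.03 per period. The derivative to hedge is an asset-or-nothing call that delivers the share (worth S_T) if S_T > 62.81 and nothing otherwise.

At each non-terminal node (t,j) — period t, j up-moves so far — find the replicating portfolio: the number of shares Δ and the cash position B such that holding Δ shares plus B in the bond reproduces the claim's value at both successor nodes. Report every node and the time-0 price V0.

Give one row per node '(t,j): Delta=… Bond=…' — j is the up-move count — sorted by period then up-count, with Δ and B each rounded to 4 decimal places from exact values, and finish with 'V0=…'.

The replicating-portfolio and risk-neutral prices coincide; use p* = (1.03−0.73)/(1.12−0.73) = 0.7692 for the latter.
Terminal payoffs: V(4,0)=0.0000, V(4,1)=0.0000, V(4,2)=0.0000, V(4,3)=83.0734, V(4,4)=127.4551
(3,0): S=31.5104. Δ = (V_up−V_dn)/(S_up−S_dn) = (0.0000−0.0000)/(35.2916−23.0026) = 0.0000. V = [p*·0.0000 + (1−p*)·0.0000]/1.03 = 0.0000. B = V − Δ·S = 0.0000.
(3,1): S=48.3447. Δ = (V_up−V_dn)/(S_up−S_dn) = (0.0000−0.0000)/(54.1461−35.2916) = 0.0000. V = [p*·0.0000 + (1−p*)·0.0000]/1.03 = 0.0000. B = V − Δ·S = 0.0000.
(3,2): S=74.1727. Δ = (V_up−V_dn)/(S_up−S_dn) = (83.0734−0.0000)/(83.0734−54.1461) = 2.8718. V = [p*·83.0734 + (1−p*)·0.0000]/1.03 = 62.0414. B = V − Δ·S = -150.9673.
(3,3): S=113.7992. Δ = (V_up−V_dn)/(S_up−S_dn) = (127.4551−83.0734)/(127.4551−83.0734) = 1.0000. V = [p*·127.4551 + (1−p*)·83.0734]/1.03 = 113.7992. B = V − Δ·S = 0.0000.
(2,0): S=43.1649. Δ = (V_up−V_dn)/(S_up−S_dn) = (0.0000−0.0000)/(48.3447−31.5104) = 0.0000. V = [p*·0.0000 + (1−p*)·0.0000]/1.03 = 0.0000. B = V − Δ·S = 0.0000.
(2,1): S=66.2256. Δ = (V_up−V_dn)/(S_up−S_dn) = (62.0414−0.0000)/(74.1727−48.3447) = 2.4021. V = [p*·62.0414 + (1−p*)·0.0000]/1.03 = 46.3341. B = V − Δ·S = -112.7463.
(2,2): S=101.6064. Δ = (V_up−V_dn)/(S_up−S_dn) = (113.7992−62.0414)/(113.7992−74.1727) = 1.3061. V = [p*·113.7992 + (1−p*)·62.0414]/1.03 = 98.8884. B = V − Δ·S = -33.8239.
(1,0): S=59.1300. Δ = (V_up−V_dn)/(S_up−S_dn) = (46.3341−0.0000)/(66.2256−43.1649) = 2.0092. V = [p*·46.3341 + (1−p*)·0.0000]/1.03 = 34.6035. B = V − Δ·S = -84.2019.
(1,1): S=90.7200. Δ = (V_up−V_dn)/(S_up−S_dn) = (98.8884−46.3341)/(101.6064−66.2256) = 1.4854. V = [p*·98.8884 + (1−p*)·46.3341]/1.03 = 84.2335. B = V − Δ·S = -50.5211.
(0,0): S=81.0000. Δ = (V_up−V_dn)/(S_up−S_dn) = (84.2335−34.6035)/(90.7200−59.1300) = 1.5711. V = [p*·84.2335 + (1−p*)·34.6035]/1.03 = 70.6606. B = V − Δ·S = -56.5957.
Self-financing check: at every node Δ·S+B equals the discounted successor values.

(0,0): Delta=1.5711 Bond=-56.5957
(1,0): Delta=2.0092 Bond=-84.2019
(1,1): Delta=1.4854 Bond=-50.5211
(2,0): Delta=0.0000 Bond=0.0000
(2,1): Delta=2.4021 Bond=-112.7463
(2,2): Delta=1.3061 Bond=-33.8239
(3,0): Delta=0.0000 Bond=0.0000
(3,1): Delta=0.0000 Bond=0.0000
(3,2): Delta=2.8718 Bond=-150.9673
(3,3): Delta=1.0000 Bond=0.0000
V0=70.6606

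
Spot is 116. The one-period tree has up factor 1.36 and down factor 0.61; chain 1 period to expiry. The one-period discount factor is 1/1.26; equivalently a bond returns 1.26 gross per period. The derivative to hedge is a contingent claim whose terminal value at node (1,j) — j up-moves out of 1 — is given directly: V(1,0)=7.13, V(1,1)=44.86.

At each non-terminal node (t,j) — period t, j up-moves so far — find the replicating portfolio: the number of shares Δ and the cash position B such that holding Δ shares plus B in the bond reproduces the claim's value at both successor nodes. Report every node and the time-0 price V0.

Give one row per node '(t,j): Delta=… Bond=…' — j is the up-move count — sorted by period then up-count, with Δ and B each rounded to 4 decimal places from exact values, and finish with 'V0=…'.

(0,0): Delta=0.4337 Bond=-18.6961
V0=31.6106

Risk-neutral probability p* = (R−d)/(u−d) = (1.26−0.61)/(1.36−0.61) = 0.8667.
At expiry t=1: V(1,0)=7.1300, V(1,1)=44.8600
(0,0): S=116.0000. Δ = (V_up−V_dn)/(S_up−S_dn) = (44.8600−7.1300)/(157.7600−70.7600) = 0.4337. V = [p*·44.8600 + (1−p*)·7.1300]/1.26 = 31.6106. B = V − Δ·S = -18.6961.
Root portfolio cost Δ·116+B reproduces V0=31.6106.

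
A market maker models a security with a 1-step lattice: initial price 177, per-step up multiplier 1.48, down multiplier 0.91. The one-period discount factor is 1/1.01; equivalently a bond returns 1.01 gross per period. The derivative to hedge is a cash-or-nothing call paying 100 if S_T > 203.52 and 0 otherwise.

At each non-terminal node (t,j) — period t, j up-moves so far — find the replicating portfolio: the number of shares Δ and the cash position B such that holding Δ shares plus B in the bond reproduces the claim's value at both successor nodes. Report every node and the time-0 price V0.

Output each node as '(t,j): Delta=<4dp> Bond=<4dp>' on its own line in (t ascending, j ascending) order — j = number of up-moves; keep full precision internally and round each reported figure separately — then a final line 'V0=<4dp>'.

Risk-neutral probability p* = (R−d)/(u−d) = (1.01−0.91)/(1.48−0.91) = 0.1754.
Terminal payoffs: V(1,0)=0.0000, V(1,1)=100.0000
  t=0,j=0: stock 177.0000 → up 261.9600 (V=100.0000), down 161.0700 (V=0.0000). Price 17.3702; hedge Δ=0.9912, bond B=-158.0684.
Root portfolio cost Δ·177+B reproduces V0=17.3702.

(0,0): Delta=0.9912 Bond=-158.0684
V0=17.3702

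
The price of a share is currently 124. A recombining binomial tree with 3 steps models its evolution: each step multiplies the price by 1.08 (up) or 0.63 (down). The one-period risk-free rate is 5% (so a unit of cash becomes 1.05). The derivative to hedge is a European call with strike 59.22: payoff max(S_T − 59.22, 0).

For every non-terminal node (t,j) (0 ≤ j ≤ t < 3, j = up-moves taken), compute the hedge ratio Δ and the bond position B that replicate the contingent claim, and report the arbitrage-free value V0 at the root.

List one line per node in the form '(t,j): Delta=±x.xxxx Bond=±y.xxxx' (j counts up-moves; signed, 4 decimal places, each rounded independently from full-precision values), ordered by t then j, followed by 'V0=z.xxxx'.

Under the risk-neutral measure, an up-move has probability p* = (R−d)/(u−d) = 0.9333 and values discount at R = 1.05.
Terminal values V(3,·): V(3,0)=0.0000, V(3,1)=0.0000, V(3,2)=31.8992, V(3,3)=96.9843
  t=2,j=0: stock 49.2156 → up 53.1528 (V=0.0000), down 31.0058 (V=0.0000). Price 0.0000; hedge Δ=0.0000, bond B=0.0000.
  t=2,j=1: stock 84.3696 → up 91.1192 (V=31.8992), down 53.1528 (V=0.0000). Price 28.3548; hedge Δ=0.8402, bond B=-42.5322.
  t=2,j=2: stock 144.6336 → up 156.2043 (V=96.9843), down 91.1192 (V=31.8992). Price 88.2336; hedge Δ=1.0000, bond B=-56.4000.
  t=1,j=0: stock 78.1200 → up 84.3696 (V=28.3548), down 49.2156 (V=0.0000). Price 25.2043; hedge Δ=0.8066, bond B=-37.8064.
  t=1,j=1: stock 133.9200 → up 144.6336 (V=88.2336), down 84.3696 (V=28.3548). Price 80.2302; hedge Δ=0.9936, bond B=-52.8338.
  t=0,j=0: stock 124.0000 → up 133.9200 (V=80.2302), down 78.1200 (V=25.2043). Price 72.9160; hedge Δ=0.9861, bond B=-49.3638.
Each (Δ,B) replicates both successor values, so the strategy is self-financing and V0 is arbitrage-free.

(0,0): Delta=0.9861 Bond=-49.3638
(1,0): Delta=0.8066 Bond=-37.8064
(1,1): Delta=0.9936 Bond=-52.8338
(2,0): Delta=0.0000 Bond=0.0000
(2,1): Delta=0.8402 Bond=-42.5322
(2,2): Delta=1.0000 Bond=-56.4000
V0=72.9160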